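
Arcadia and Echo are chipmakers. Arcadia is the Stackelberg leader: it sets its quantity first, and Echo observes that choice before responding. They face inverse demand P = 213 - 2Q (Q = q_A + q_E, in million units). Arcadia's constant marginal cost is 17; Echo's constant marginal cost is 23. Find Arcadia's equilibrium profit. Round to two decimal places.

Solve by backward induction. Given q_A, the follower Echo maximises π_E = (213 - 2q_A - 2q_E)q_E - 23q_E.
Follower FOC: 190 - 2q_A - 4q_E = 0, so q_E(q_A) = (190 - 2q_A)/4.
The leader anticipates this reaction. Substituting into P = 213 - 2Q gives P = 118 - q_A, so π_A = (118 - q_A)q_A - 17q_A.
Maximising: ∂π_A/∂q_A = 101 - 2q_A = 0, giving q_A = 101/2.
Then q_E = (190 - 2·(101/2))/4 = 89/4.
Price P = 213 - 2·(291/4) = 135/2.
Arcadia's profit: (135/2 - 17)·(101/2) = 2550.2500.

2550.25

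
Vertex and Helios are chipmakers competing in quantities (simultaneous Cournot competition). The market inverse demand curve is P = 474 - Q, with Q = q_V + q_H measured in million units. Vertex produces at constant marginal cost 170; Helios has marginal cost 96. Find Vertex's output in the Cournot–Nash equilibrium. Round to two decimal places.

Vertex's profit: π_V = (474 - Q)q_V - (170q_V). Setting ∂π_V/∂q_V = 0: 304 - 2q_V - (q_H) = 0.
Helios's profit: π_H = (474 - Q)q_H - (96q_H). Setting ∂π_H/∂q_H = 0: 378 - 2q_H - (q_V) = 0.
So q_V = (304 - q_H)/2 and q_H = (378 - q_V)/2.
Substituting one into the other gives q_V = 230/3 and q_H = 452/3.

76.67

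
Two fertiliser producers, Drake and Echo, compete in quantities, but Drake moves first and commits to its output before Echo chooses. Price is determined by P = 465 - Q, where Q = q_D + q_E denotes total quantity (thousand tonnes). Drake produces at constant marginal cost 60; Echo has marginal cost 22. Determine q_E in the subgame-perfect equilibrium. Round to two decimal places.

The follower Echo best-responds to any q_D: π_E = (465 - Q)q_E - 22q_E.
Follower FOC: 443 - q_D - 2q_E = 0, so q_E(q_D) = (443 - q_D)/2.
The leader anticipates this reaction. Substituting into P = 465 - Q gives P = 487/2 - (1/2)q_D, so π_D = (487/2 - (1/2)q_D)q_D - 60q_D.
Maximising: ∂π_D/∂q_D = 367/2 - q_D = 0, giving q_D = 367/2.
Then q_E = (443 - 367/2)/2 = 519/4.

129.75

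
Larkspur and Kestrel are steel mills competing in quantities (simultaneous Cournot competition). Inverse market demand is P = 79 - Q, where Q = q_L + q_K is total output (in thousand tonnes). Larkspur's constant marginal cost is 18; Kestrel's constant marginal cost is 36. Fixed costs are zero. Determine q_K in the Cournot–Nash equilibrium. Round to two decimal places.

8.33

Larkspur's profit: π_L = (79 - Q)q_L - (18q_L). Setting ∂π_L/∂q_L = 0: 61 - 2q_L - (q_K) = 0.
Kestrel's first-order condition: 43 - 2q_K - (q_L) = 0.
So q_L = (61 - q_K)/2 and q_K = (43 - q_L)/2.
Substituting one into the other gives q_L = 79/3 and q_K = 25/3.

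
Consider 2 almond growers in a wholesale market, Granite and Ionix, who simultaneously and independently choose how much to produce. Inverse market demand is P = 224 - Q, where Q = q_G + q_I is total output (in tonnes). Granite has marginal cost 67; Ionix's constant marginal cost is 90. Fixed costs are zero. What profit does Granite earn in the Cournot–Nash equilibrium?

3600

Granite's profit: π_G = (224 - Q)q_G - (67q_G). Setting ∂π_G/∂q_G = 0: 157 - 2q_G - (q_I) = 0.
Ionix's profit: π_I = (224 - Q)q_I - (90q_I). Setting ∂π_I/∂q_I = 0: 134 - 2q_I - (q_G) = 0.
So q_G = (157 - q_I)/2 and q_I = (134 - q_G)/2.
Substituting one into the other gives q_G = 60 and q_I = 37.
Price P = 224 - 97 = 127.
Granite's profit: (127 - 67)·60 = 3600.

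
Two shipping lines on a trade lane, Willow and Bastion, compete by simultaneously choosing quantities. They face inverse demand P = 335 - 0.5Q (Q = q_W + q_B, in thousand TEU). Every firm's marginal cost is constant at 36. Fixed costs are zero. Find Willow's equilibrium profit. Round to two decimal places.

A representative firm's profit is π_i = q_i(335 - 0.5Q) - 36q_i.
Setting ∂π_i/∂q_i = 0 with rivals' quantities fixed: 299 - q_i - (1/2)q_j = 0.
By symmetry each firm produces the same amount; substituting q_j = q_i yields q_i = 299/(3/2) = 598/3.
Price P = 335 - (1/2)·(1196/3) = 407/3.
Willow's profit: (407/3 - 36)·(598/3) = 19866.8889.

19866.89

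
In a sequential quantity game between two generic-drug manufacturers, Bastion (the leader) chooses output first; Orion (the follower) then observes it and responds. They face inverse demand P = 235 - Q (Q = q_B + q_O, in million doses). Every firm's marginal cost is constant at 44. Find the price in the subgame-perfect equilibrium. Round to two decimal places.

91.75

Solve by backward induction. Given q_B, the follower Orion maximises π_O = (235 - q_B - q_O)q_O - 44q_O.
Follower FOC: 191 - q_B - 2q_O = 0, so q_O(q_B) = (191 - q_B)/2.
Bastion substitutes q_O(q_B) into its own profit: π_B = q_B(235 - q_B - (191 - q_B)/2) - 44q_B = (279/2 - (1/2)q_B)q_B - 44q_B.
The leader's first-order condition 191/2 - q_B = 0 yields q_B = 191/2.
Then q_O = (191 - 191/2)/2 = 191/4.
Total output Q = 573/4, so price P = 235 - 573/4 = 367/4.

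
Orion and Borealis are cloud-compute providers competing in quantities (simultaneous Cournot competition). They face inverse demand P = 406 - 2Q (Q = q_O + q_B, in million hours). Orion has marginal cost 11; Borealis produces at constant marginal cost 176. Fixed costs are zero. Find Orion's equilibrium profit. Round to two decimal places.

Orion's profit: π_O = (406 - 2Q)q_O - (11q_O). Setting ∂π_O/∂q_O = 0: 395 - 4q_O - 2(q_B) = 0.
Borealis's first-order condition: 230 - 4q_B - 2(q_O) = 0.
Best responses: q_O = (395 - 2q_B)/4, q_B = (230 - 2q_O)/4.
Substituting one into the other gives q_O = 280/3 and q_B = 65/6.
Price P = 406 - 2·(625/6) = 593/3.
Orion's profit: (593/3 - 11)·(280/3) = 17422.2222.

17422.22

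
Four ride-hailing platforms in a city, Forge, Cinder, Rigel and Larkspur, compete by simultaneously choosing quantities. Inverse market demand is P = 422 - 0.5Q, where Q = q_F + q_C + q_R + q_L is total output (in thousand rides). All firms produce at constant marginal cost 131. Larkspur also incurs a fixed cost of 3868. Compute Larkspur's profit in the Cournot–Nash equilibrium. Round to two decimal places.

Each firm earns π_i = (422 - 0.5Q)q_i - 131q_i.
Setting ∂π_i/∂q_i = 0 with rivals' quantities fixed: 291 - q_i - (1/2)·Σ_{j≠i} q_j = 0.
With identical firms every q_j equals q_i, so Σ_{j≠i} q_j = 3q_i and 291 = (5/2)q_i, giving q_i = 582/5.
Price P = 422 - (1/2)·465.6000 = 946/5.
Larkspur's profit: (946/5 - 131)·(582/5) - 3868 = 2906.4800.

2906.48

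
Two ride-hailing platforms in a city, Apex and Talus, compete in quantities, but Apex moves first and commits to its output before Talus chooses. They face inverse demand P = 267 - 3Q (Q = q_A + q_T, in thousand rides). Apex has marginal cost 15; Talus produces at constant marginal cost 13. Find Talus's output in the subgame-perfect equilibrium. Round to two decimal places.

Solve by backward induction. Given q_A, the follower Talus maximises π_T = (267 - 3q_A - 3q_T)q_T - 13q_T.
Follower FOC: 254 - 3q_A - 6q_T = 0, so q_T(q_A) = (254 - 3q_A)/6.
Apex substitutes q_T(q_A) into its own profit: π_A = q_A(267 - 3q_A - (254 - 3q_A)/2) - 15q_A = (140 - (3/2)q_A)q_A - 15q_A.
Leader FOC: 125 - 3q_A = 0, so q_A = 125/3.
Then q_T = (254 - 3·(125/3))/6 = 43/2.

21.50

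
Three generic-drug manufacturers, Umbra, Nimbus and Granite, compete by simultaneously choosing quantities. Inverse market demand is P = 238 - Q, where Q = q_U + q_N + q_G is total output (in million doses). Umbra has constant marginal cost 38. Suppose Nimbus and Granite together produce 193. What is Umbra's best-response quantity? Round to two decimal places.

3.50

With rivals' combined output fixed at 193, Umbra's profit is π_U = (238 - 193 - q_U)q_U - (38q_U) = (45 - q_U)q_U - (38q_U).
∂π_U/∂q_U = 7 - 2q_U = 0, so q_U = 7/2.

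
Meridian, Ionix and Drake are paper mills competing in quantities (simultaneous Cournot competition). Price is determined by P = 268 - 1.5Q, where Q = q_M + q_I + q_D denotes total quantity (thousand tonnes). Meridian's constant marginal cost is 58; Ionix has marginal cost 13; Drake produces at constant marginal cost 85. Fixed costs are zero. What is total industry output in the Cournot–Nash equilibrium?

108

Meridian's profit: π_M = (268 - 1.5Q)q_M - (58q_M). Setting ∂π_M/∂q_M = 0: 210 - 3q_M - (3/2)(q_I + q_D) = 0.
Ionix's profit: π_I = (268 - 1.5Q)q_I - (13q_I). Setting ∂π_I/∂q_I = 0: 255 - 3q_I - (3/2)(q_M + q_D) = 0.
Drake's first-order condition: 183 - 3q_D - (3/2)(q_M + q_I) = 0.
Summing all 3 equations gives 648 − 6Q = 0, hence Q = 108.
Back-substituting: q_M = (210 − 162)/(3/2) = 32, q_I = (255 − 162)/(3/2) = 62, q_D = (183 − 162)/(3/2) = 14.
Total output Q = 32 + 62 + 14 = 108.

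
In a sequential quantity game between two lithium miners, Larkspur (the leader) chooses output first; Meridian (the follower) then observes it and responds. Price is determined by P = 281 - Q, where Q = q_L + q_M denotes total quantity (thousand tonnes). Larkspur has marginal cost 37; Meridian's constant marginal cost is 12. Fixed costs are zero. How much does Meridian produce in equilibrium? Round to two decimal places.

79.75

The follower Meridian best-responds to any q_L: π_M = (281 - Q)q_M - 12q_M.
Setting the follower's marginal profit to zero, 269 - q_L - 2q_M = 0, i.e. q_M = (269 - q_L)/2.
Larkspur substitutes q_M(q_L) into its own profit: π_L = q_L(281 - q_L - (269 - q_L)/2) - 37q_L = (293/2 - (1/2)q_L)q_L - 37q_L.
The leader's first-order condition 219/2 - q_L = 0 yields q_L = 219/2.
Then q_M = (269 - 219/2)/2 = 319/4.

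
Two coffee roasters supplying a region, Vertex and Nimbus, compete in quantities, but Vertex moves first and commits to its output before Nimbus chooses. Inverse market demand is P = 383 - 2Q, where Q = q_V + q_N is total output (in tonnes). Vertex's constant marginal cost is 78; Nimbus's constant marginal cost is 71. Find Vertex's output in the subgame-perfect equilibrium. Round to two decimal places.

The follower Nimbus best-responds to any q_V: π_N = (383 - 2Q)q_N - 71q_N.
Follower FOC: 312 - 2q_V - 4q_N = 0, so q_N(q_V) = (312 - 2q_V)/4.
The leader anticipates this reaction. Substituting into P = 383 - 2Q gives P = 227 - q_V, so π_V = (227 - q_V)q_V - 78q_V.
Maximising: ∂π_V/∂q_V = 149 - 2q_V = 0, giving q_V = 149/2.
Then q_N = (312 - 2·(149/2))/4 = 163/4.

74.50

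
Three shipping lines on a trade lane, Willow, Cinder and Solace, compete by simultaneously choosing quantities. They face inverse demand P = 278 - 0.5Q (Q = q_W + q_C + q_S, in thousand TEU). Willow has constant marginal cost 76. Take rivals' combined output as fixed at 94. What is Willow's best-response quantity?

155

With rivals' combined output fixed at 94, Willow's profit is π_W = (278 - (1/2)·94 - (1/2)q_W)q_W - (76q_W) = (231 - (1/2)q_W)q_W - (76q_W).
∂π_W/∂q_W = 155 - q_W = 0, so q_W = 155.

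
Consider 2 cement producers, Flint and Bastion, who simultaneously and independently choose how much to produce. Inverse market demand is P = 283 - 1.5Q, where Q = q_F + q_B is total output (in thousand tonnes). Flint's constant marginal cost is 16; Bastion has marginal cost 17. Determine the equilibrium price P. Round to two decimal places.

Flint's profit: π_F = (283 - 1.5Q)q_F - (16q_F). Setting ∂π_F/∂q_F = 0: 267 - 3q_F - (3/2)(q_B) = 0.
Bastion's profit: π_B = (283 - 1.5Q)q_B - (17q_B). Setting ∂π_B/∂q_B = 0: 266 - 3q_B - (3/2)(q_F) = 0.
So q_F = (267 - (3/2)q_B)/3 and q_B = (266 - (3/2)q_F)/3.
Substituting one into the other gives q_F = 536/9 and q_B = 530/9.
Total output Q = 1066/9, so price P = 283 - (3/2)·(1066/9) = 316/3.

105.33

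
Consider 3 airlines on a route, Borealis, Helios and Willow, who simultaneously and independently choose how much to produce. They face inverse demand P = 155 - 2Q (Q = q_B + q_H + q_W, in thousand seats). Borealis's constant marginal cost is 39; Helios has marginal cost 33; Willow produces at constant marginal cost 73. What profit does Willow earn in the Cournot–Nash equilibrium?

2

Borealis's profit: π_B = (155 - 2Q)q_B - (39q_B). Setting ∂π_B/∂q_B = 0: 116 - 4q_B - 2(q_H + q_W) = 0.
Helios's profit: π_H = (155 - 2Q)q_H - (33q_H). Setting ∂π_H/∂q_H = 0: 122 - 4q_H - 2(q_B + q_W) = 0.
Willow's first-order condition: 82 - 4q_W - 2(q_B + q_H) = 0.
Summing all 3 equations gives 320 − 8Q = 0, hence Q = 40.
Back-substituting: q_B = (116 − 80)/2 = 18, q_H = (122 − 80)/2 = 21, q_W = (82 − 80)/2 = 1.
Price P = 155 - 2·40 = 75.
Willow's profit: (75 - 73)·1 = 2.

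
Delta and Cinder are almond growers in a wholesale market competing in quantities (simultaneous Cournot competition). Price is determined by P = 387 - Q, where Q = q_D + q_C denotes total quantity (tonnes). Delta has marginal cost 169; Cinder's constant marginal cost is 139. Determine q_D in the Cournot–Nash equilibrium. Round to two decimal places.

62.67

Delta's profit: π_D = (387 - Q)q_D - (169q_D). Setting ∂π_D/∂q_D = 0: 218 - 2q_D - (q_C) = 0.
Cinder's profit: π_C = (387 - Q)q_C - (139q_C). Setting ∂π_C/∂q_C = 0: 248 - 2q_C - (q_D) = 0.
Rearranging gives the reaction functions q_D = (218 - q_C)/2 and q_C = (248 - q_D)/2.
Solving the pair: q_D = 188/3, q_C = 278/3.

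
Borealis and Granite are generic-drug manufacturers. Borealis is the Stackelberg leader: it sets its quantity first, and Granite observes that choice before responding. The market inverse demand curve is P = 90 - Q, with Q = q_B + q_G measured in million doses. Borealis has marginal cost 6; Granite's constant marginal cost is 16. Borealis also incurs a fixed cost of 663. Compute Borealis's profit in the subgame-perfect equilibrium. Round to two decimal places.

441.50

The follower Granite best-responds to any q_B: π_G = (90 - Q)q_G - 16q_G.
Follower FOC: 74 - q_B - 2q_G = 0, so q_G(q_B) = (74 - q_B)/2.
The leader anticipates this reaction. Substituting into P = 90 - Q gives P = 53 - (1/2)q_B, so π_B = (53 - (1/2)q_B)q_B - 6q_B.
Leader FOC: 47 - q_B = 0, so q_B = 47.
Then q_G = (74 - 47)/2 = 27/2.
Price P = 90 - 121/2 = 59/2.
Borealis's profit: (59/2 - 6)·47 - 663 = 883/2.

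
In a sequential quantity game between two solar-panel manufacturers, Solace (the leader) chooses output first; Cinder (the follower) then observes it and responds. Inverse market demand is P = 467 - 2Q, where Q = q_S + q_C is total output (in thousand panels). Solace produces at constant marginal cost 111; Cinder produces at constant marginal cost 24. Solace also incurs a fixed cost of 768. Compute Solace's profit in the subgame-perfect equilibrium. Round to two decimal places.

Solve by backward induction. Given q_S, the follower Cinder maximises π_C = (467 - 2q_S - 2q_C)q_C - 24q_C.
∂π_C/∂q_C = 443 - 2q_S - 4q_C = 0 gives the reaction function q_C = (443 - 2q_S)/4.
The leader anticipates this reaction. Substituting into P = 467 - 2Q gives P = 491/2 - q_S, so π_S = (491/2 - q_S)q_S - 111q_S.
Leader FOC: 269/2 - 2q_S = 0, so q_S = 269/4.
Then q_C = (443 - 2·(269/4))/4 = 617/8.
Price P = 467 - 2·(1155/8) = 713/4.
Solace's profit: (713/4 - 111)·(269/4) - 768 = 3754.5625.

3754.56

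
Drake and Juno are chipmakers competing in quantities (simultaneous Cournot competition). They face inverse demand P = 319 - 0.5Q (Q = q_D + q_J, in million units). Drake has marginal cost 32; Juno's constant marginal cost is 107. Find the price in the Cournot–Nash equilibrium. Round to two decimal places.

Drake's profit: π_D = (319 - 0.5Q)q_D - (32q_D). Setting ∂π_D/∂q_D = 0: 287 - q_D - (1/2)(q_J) = 0.
Juno's profit: π_J = (319 - 0.5Q)q_J - (107q_J). Setting ∂π_J/∂q_J = 0: 212 - q_J - (1/2)(q_D) = 0.
Rearranging gives the reaction functions q_D = (287 - (1/2)q_J) and q_J = (212 - (1/2)q_D).
Solving the pair: q_D = 724/3, q_J = 274/3.
Total output Q = 998/3, so price P = 319 - (1/2)·(998/3) = 458/3.

152.67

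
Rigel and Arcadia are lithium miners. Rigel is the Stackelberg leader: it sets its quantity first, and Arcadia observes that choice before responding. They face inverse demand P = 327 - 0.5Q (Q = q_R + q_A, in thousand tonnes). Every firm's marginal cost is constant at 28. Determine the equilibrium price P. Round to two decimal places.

102.75

Solve by backward induction. Given q_R, the follower Arcadia maximises π_A = (327 - (1/2)q_R - (1/2)q_A)q_A - 28q_A.
∂π_A/∂q_A = 299 - (1/2)q_R - q_A = 0 gives the reaction function q_A = (299 - (1/2)q_R).
Rigel substitutes q_A(q_R) into its own profit: π_R = q_R(327 - (1/2)q_R - (299 - (1/2)q_R)/2) - 28q_R = (355/2 - (1/4)q_R)q_R - 28q_R.
Maximising: ∂π_R/∂q_R = 299/2 - (1/2)q_R = 0, giving q_R = 299.
Then q_A = (299 - (1/2)·299) = 299/2.
Total output Q = 897/2, so price P = 327 - (1/2)·(897/2) = 411/4.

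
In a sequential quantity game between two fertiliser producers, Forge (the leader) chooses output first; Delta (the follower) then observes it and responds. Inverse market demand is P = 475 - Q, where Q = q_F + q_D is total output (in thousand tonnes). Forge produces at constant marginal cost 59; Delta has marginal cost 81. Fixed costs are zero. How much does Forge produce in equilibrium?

The follower Delta best-responds to any q_F: π_D = (475 - Q)q_D - 81q_D.
Setting the follower's marginal profit to zero, 394 - q_F - 2q_D = 0, i.e. q_D = (394 - q_F)/2.
Forge substitutes q_D(q_F) into its own profit: π_F = q_F(475 - q_F - (394 - q_F)/2) - 59q_F = (278 - (1/2)q_F)q_F - 59q_F.
Maximising: ∂π_F/∂q_F = 219 - q_F = 0, giving q_F = 219.
Then q_D = (394 - 219)/2 = 175/2.

219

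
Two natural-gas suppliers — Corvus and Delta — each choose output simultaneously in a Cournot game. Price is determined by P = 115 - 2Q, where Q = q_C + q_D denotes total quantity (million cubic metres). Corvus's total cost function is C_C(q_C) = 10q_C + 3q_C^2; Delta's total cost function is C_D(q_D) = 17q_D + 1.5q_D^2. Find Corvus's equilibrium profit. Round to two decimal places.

Corvus's profit: π_C = (115 - 2Q)q_C - (10q_C + 3q_C²). Setting ∂π_C/∂q_C = 0: 105 - 10q_C - 2(q_D) = 0.
Delta's first-order condition: 98 - 7q_D - 2(q_C) = 0.
So q_C = (105 - 2q_D)/10 and q_D = (98 - 2q_C)/7.
Solving the pair: q_C = 49/6, q_D = 35/3.
Price P = 115 - 2·(119/6) = 226/3.
Corvus's profit: (226/3)·(49/6) - 10·(49/6) - 3(49/6)² = 333.4722.

333.47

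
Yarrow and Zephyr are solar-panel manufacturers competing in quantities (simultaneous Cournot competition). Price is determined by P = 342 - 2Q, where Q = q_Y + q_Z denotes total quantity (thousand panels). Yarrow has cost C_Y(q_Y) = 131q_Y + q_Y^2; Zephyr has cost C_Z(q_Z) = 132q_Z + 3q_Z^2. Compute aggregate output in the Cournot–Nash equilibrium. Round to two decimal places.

Yarrow's profit: π_Y = (342 - 2Q)q_Y - (131q_Y + q_Y²). Setting ∂π_Y/∂q_Y = 0: 211 - 6q_Y - 2(q_Z) = 0.
Zephyr's first-order condition: 210 - 10q_Z - 2(q_Y) = 0.
So q_Y = (211 - 2q_Z)/6 and q_Z = (210 - 2q_Y)/10.
Substituting one into the other gives q_Y = 845/28 and q_Z = 419/28.
Total output Q = 845/28 + 419/28 = 316/7.

45.14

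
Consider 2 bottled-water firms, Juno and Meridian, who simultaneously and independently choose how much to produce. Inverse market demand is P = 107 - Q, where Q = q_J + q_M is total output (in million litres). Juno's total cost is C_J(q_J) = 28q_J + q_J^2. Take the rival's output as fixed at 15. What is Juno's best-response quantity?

With the rival's output fixed at 15, Juno's profit is π_J = (107 - 15 - q_J)q_J - (28q_J + q_J²) = (92 - q_J)q_J - (28q_J + q_J²).
∂π_J/∂q_J = 64 - 4q_J = 0, so q_J = 16.

16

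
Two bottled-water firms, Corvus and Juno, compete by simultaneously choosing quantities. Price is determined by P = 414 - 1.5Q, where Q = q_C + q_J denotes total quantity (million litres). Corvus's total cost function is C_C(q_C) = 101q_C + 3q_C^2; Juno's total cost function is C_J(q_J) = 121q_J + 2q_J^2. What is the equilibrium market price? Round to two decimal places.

Corvus's profit: π_C = (414 - 1.5Q)q_C - (101q_C + 3q_C²). Setting ∂π_C/∂q_C = 0: 313 - 9q_C - (3/2)(q_J) = 0.
Juno's first-order condition: 293 - 7q_J - (3/2)(q_C) = 0.
So q_C = (313 - (3/2)q_J)/9 and q_J = (293 - (3/2)q_C)/7.
Substituting one into the other gives q_C = 28.8313 and q_J = 35.6790.
Total output Q = 64.5103, so price P = 414 - (3/2)·64.5103 = 317.2346.

317.23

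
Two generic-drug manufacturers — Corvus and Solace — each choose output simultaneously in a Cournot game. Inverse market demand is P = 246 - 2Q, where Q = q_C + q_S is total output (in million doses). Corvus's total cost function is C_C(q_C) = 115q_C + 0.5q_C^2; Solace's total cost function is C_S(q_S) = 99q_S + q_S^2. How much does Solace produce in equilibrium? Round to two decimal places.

Corvus's profit: π_C = (246 - 2Q)q_C - (115q_C + (1/2)q_C²). Setting ∂π_C/∂q_C = 0: 131 - 5q_C - 2(q_S) = 0.
Solace's first-order condition: 147 - 6q_S - 2(q_C) = 0.
So q_C = (131 - 2q_S)/5 and q_S = (147 - 2q_C)/6.
Solving the pair: q_C = 246/13, q_S = 473/26.

18.19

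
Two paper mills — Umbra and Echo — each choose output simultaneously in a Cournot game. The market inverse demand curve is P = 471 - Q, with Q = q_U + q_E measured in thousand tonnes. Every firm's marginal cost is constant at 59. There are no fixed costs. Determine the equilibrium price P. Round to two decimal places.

196.33

Each firm earns π_i = (471 - Q)q_i - 59q_i.
First-order condition (treating rivals' output as given): 412 - 2q_i - q_j = 0.
By symmetry each firm produces the same amount; substituting q_j = q_i yields q_i = 412/3.
Total output Q = 824/3, so price P = 471 - 824/3 = 589/3.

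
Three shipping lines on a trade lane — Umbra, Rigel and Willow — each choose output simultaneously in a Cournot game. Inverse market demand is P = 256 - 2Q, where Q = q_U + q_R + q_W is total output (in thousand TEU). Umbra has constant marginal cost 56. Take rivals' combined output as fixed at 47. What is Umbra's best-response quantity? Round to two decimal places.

26.50

With rivals' combined output fixed at 47, Umbra's profit is π_U = (256 - 2·47 - 2q_U)q_U - (56q_U) = (162 - 2q_U)q_U - (56q_U).
∂π_U/∂q_U = 106 - 4q_U = 0, so q_U = 53/2.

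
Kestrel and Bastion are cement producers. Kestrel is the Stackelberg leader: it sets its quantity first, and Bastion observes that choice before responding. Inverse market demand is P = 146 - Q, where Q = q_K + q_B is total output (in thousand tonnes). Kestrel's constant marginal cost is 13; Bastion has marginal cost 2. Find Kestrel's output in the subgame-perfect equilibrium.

61

The follower Bastion best-responds to any q_K: π_B = (146 - Q)q_B - 2q_B.
Setting the follower's marginal profit to zero, 144 - q_K - 2q_B = 0, i.e. q_B = (144 - q_K)/2.
The leader anticipates this reaction. Substituting into P = 146 - Q gives P = 74 - (1/2)q_K, so π_K = (74 - (1/2)q_K)q_K - 13q_K.
The leader's first-order condition 61 - q_K = 0 yields q_K = 61.
Then q_B = (144 - 61)/2 = 83/2.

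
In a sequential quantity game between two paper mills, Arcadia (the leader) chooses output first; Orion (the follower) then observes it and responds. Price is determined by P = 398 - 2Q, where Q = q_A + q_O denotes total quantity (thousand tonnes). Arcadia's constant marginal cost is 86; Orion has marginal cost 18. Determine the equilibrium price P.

The follower Orion best-responds to any q_A: π_O = (398 - 2Q)q_O - 18q_O.
Follower FOC: 380 - 2q_A - 4q_O = 0, so q_O(q_A) = (380 - 2q_A)/4.
Arcadia substitutes q_O(q_A) into its own profit: π_A = q_A(398 - 2q_A - (380 - 2q_A)/2) - 86q_A = (208 - q_A)q_A - 86q_A.
Leader FOC: 122 - 2q_A = 0, so q_A = 61.
Then q_O = (380 - 2·61)/4 = 129/2.
Total output Q = 251/2, so price P = 398 - 2·(251/2) = 147.

147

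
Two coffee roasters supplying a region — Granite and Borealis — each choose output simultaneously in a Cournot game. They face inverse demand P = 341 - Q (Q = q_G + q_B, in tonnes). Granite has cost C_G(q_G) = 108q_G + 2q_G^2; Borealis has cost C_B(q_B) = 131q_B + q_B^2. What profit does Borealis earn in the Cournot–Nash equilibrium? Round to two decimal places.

Granite's profit: π_G = (341 - Q)q_G - (108q_G + 2q_G²). Setting ∂π_G/∂q_G = 0: 233 - 6q_G - (q_B) = 0.
Borealis's profit: π_B = (341 - Q)q_B - (131q_B + q_B²). Setting ∂π_B/∂q_B = 0: 210 - 4q_B - (q_G) = 0.
So q_G = (233 - q_B)/6 and q_B = (210 - q_G)/4.
Substituting one into the other gives q_G = 722/23 and q_B = 1027/23.
Price P = 341 - 1749/23 = 264.9565.
Borealis's profit: 264.9565·(1027/23) - 131·(1027/23) - (1027/23)² = 3987.6333.

3987.63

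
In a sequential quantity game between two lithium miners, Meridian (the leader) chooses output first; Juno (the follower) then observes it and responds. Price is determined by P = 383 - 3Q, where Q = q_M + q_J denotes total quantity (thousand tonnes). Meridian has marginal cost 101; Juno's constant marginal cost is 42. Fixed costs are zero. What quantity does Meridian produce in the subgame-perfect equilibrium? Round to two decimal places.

The follower Juno best-responds to any q_M: π_J = (383 - 3Q)q_J - 42q_J.
∂π_J/∂q_J = 341 - 3q_M - 6q_J = 0 gives the reaction function q_J = (341 - 3q_M)/6.
Meridian substitutes q_J(q_M) into its own profit: π_M = q_M(383 - 3q_M - (341 - 3q_M)/2) - 101q_M = (425/2 - (3/2)q_M)q_M - 101q_M.
The leader's first-order condition 223/2 - 3q_M = 0 yields q_M = 223/6.
Then q_J = (341 - 3·(223/6))/6 = 153/4.

37.17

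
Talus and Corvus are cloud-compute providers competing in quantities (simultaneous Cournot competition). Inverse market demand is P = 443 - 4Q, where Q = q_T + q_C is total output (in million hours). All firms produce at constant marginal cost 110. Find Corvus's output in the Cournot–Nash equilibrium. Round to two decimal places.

27.75

Each firm earns π_i = (443 - 4Q)q_i - 110q_i.
First-order condition (treating rivals' output as given): 333 - 8q_i - 4q_j = 0.
By symmetry each firm produces the same amount; substituting q_j = q_i yields q_i = 333/12 = 111/4.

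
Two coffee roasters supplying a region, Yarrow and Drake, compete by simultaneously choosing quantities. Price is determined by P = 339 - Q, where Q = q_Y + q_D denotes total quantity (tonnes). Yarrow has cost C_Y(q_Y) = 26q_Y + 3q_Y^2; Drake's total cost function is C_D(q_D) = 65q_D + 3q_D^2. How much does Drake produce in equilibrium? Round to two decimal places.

Yarrow's profit: π_Y = (339 - Q)q_Y - (26q_Y + 3q_Y²). Setting ∂π_Y/∂q_Y = 0: 313 - 8q_Y - (q_D) = 0.
Drake's first-order condition: 274 - 8q_D - (q_Y) = 0.
Best responses: q_Y = (313 - q_D)/8, q_D = (274 - q_Y)/8.
Solving the pair: q_Y = 35.3968, q_D = 1879/63.

29.83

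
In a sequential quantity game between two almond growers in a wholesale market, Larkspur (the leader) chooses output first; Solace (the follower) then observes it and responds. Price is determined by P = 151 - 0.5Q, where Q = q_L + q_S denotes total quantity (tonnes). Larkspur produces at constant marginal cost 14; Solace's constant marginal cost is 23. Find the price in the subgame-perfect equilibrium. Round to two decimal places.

50.50

The follower Solace best-responds to any q_L: π_S = (151 - 0.5Q)q_S - 23q_S.
Setting the follower's marginal profit to zero, 128 - (1/2)q_L - q_S = 0, i.e. q_S = (128 - (1/2)q_L).
The leader anticipates this reaction. Substituting into P = 151 - 0.5Q gives P = 87 - (1/4)q_L, so π_L = (87 - (1/4)q_L)q_L - 14q_L.
Maximising: ∂π_L/∂q_L = 73 - (1/2)q_L = 0, giving q_L = 146.
Then q_S = (128 - (1/2)·146) = 55.
Total output Q = 201, so price P = 151 - (1/2)·201 = 101/2.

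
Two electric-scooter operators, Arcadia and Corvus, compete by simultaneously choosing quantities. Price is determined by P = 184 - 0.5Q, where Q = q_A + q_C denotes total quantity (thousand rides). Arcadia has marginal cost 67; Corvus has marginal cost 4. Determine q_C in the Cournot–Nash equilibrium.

Arcadia's profit: π_A = (184 - 0.5Q)q_A - (67q_A). Setting ∂π_A/∂q_A = 0: 117 - q_A - (1/2)(q_C) = 0.
Corvus's first-order condition: 180 - q_C - (1/2)(q_A) = 0.
Best responses: q_A = (117 - (1/2)q_C), q_C = (180 - (1/2)q_A).
Solving the pair: q_A = 36, q_C = 162.

162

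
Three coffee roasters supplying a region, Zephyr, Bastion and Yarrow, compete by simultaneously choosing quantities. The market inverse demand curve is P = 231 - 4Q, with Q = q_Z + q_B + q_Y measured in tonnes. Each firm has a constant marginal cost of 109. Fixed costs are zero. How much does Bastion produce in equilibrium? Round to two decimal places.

Each firm earns π_i = (231 - 4Q)q_i - 109q_i.
Setting ∂π_i/∂q_i = 0 with rivals' quantities fixed: 122 - 8q_i - 4·Σ_{j≠i} q_j = 0.
By symmetry each firm produces the same amount; substituting Σ_{j≠i} q_j = 2q_i yields q_i = 122/16 = 61/8.

7.63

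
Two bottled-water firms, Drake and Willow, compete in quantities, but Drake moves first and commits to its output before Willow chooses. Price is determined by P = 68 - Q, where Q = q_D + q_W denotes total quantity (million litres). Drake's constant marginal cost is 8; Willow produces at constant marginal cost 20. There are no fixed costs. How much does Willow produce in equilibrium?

6

Solve by backward induction. Given q_D, the follower Willow maximises π_W = (68 - q_D - q_W)q_W - 20q_W.
Follower FOC: 48 - q_D - 2q_W = 0, so q_W(q_D) = (48 - q_D)/2.
Drake substitutes q_W(q_D) into its own profit: π_D = q_D(68 - q_D - (48 - q_D)/2) - 8q_D = (44 - (1/2)q_D)q_D - 8q_D.
Maximising: ∂π_D/∂q_D = 36 - q_D = 0, giving q_D = 36.
Then q_W = (48 - 36)/2 = 6.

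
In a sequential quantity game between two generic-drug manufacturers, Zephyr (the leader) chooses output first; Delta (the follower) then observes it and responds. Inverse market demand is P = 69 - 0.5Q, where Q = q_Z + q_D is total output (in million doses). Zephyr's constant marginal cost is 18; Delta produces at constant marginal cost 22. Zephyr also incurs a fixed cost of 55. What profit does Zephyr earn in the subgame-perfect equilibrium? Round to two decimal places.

The follower Delta best-responds to any q_Z: π_D = (69 - 0.5Q)q_D - 22q_D.
Setting the follower's marginal profit to zero, 47 - (1/2)q_Z - q_D = 0, i.e. q_D = (47 - (1/2)q_Z).
Zephyr substitutes q_D(q_Z) into its own profit: π_Z = q_Z(69 - (1/2)q_Z - (47 - (1/2)q_Z)/2) - 18q_Z = (91/2 - (1/4)q_Z)q_Z - 18q_Z.
The leader's first-order condition 55/2 - (1/2)q_Z = 0 yields q_Z = 55.
Then q_D = (47 - (1/2)·55) = 39/2.
Price P = 69 - (1/2)·(149/2) = 127/4.
Zephyr's profit: (127/4 - 18)·55 - 55 = 701.2500.

701.25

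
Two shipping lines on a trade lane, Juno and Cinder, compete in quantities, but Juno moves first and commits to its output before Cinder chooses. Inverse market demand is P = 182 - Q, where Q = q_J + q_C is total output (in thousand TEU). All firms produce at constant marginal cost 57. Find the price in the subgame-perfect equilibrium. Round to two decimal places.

The follower Cinder best-responds to any q_J: π_C = (182 - Q)q_C - 57q_C.
Follower FOC: 125 - q_J - 2q_C = 0, so q_C(q_J) = (125 - q_J)/2.
Juno substitutes q_C(q_J) into its own profit: π_J = q_J(182 - q_J - (125 - q_J)/2) - 57q_J = (239/2 - (1/2)q_J)q_J - 57q_J.
Maximising: ∂π_J/∂q_J = 125/2 - q_J = 0, giving q_J = 125/2.
Then q_C = (125 - 125/2)/2 = 125/4.
Total output Q = 375/4, so price P = 182 - 375/4 = 353/4.

88.25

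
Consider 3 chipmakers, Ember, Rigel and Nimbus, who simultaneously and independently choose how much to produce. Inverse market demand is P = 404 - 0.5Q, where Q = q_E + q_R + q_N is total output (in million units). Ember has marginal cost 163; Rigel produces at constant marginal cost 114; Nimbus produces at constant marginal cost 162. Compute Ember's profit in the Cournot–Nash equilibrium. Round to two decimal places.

Ember's profit: π_E = (404 - 0.5Q)q_E - (163q_E). Setting ∂π_E/∂q_E = 0: 241 - q_E - (1/2)(q_R + q_N) = 0.
Rigel's first-order condition: 290 - q_R - (1/2)(q_E + q_N) = 0.
Nimbus's first-order condition: 242 - q_N - (1/2)(q_E + q_R) = 0.
Summing all 3 equations gives 773 − 2Q = 0, hence Q = 773/2.
Back-substituting: q_E = (241 − 773/4)/(1/2) = 191/2, q_R = (290 − 773/4)/(1/2) = 387/2, q_N = (242 − 773/4)/(1/2) = 195/2.
Price P = 404 - (1/2)·(773/2) = 843/4.
Ember's profit: (843/4 - 163)·(191/2) = 4560.1250.

4560.13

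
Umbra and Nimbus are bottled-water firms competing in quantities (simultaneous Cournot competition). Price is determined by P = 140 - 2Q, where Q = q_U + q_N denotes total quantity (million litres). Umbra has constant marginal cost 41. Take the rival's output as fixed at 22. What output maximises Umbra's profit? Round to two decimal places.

13.75

With the rival's output fixed at 22, Umbra's profit is π_U = (140 - 2·22 - 2q_U)q_U - (41q_U) = (96 - 2q_U)q_U - (41q_U).
∂π_U/∂q_U = 55 - 4q_U = 0, so q_U = 55/4.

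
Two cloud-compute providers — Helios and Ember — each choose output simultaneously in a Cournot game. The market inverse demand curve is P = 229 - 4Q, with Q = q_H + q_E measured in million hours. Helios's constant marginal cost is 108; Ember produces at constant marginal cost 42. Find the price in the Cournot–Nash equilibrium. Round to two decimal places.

126.33

Helios's profit: π_H = (229 - 4Q)q_H - (108q_H). Setting ∂π_H/∂q_H = 0: 121 - 8q_H - 4(q_E) = 0.
Ember's first-order condition: 187 - 8q_E - 4(q_H) = 0.
Best responses: q_H = (121 - 4q_E)/8, q_E = (187 - 4q_H)/8.
Solving the pair: q_H = 55/12, q_E = 253/12.
Total output Q = 77/3, so price P = 229 - 4·(77/3) = 379/3.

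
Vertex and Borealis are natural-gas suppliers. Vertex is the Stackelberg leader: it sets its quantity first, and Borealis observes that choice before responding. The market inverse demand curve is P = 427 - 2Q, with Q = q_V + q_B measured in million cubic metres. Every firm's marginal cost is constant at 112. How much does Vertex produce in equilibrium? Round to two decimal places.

Solve by backward induction. Given q_V, the follower Borealis maximises π_B = (427 - 2q_V - 2q_B)q_B - 112q_B.
∂π_B/∂q_B = 315 - 2q_V - 4q_B = 0 gives the reaction function q_B = (315 - 2q_V)/4.
The leader anticipates this reaction. Substituting into P = 427 - 2Q gives P = 539/2 - q_V, so π_V = (539/2 - q_V)q_V - 112q_V.
Maximising: ∂π_V/∂q_V = 315/2 - 2q_V = 0, giving q_V = 315/4.
Then q_B = (315 - 2·(315/4))/4 = 315/8.

78.75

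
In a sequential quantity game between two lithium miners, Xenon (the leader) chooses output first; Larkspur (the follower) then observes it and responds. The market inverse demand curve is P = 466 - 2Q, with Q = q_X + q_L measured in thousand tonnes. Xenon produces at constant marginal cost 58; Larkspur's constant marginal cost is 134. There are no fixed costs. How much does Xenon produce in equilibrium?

The follower Larkspur best-responds to any q_X: π_L = (466 - 2Q)q_L - 134q_L.
Setting the follower's marginal profit to zero, 332 - 2q_X - 4q_L = 0, i.e. q_L = (332 - 2q_X)/4.
The leader anticipates this reaction. Substituting into P = 466 - 2Q gives P = 300 - q_X, so π_X = (300 - q_X)q_X - 58q_X.
Leader FOC: 242 - 2q_X = 0, so q_X = 121.
Then q_L = (332 - 2·121)/4 = 45/2.

121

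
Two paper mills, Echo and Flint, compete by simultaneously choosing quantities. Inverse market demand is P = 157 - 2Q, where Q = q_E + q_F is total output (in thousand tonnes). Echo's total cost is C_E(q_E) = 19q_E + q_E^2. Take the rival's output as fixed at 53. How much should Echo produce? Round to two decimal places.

5.33

With the rival's output fixed at 53, Echo's profit is π_E = (157 - 2·53 - 2q_E)q_E - (19q_E + q_E²) = (51 - 2q_E)q_E - (19q_E + q_E²).
∂π_E/∂q_E = 32 - 6q_E = 0, so q_E = 16/3.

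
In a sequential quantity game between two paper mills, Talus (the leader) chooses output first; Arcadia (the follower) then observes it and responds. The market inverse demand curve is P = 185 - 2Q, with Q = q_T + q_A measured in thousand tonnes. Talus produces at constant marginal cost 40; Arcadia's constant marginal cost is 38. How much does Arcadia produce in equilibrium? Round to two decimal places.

18.88

Solve by backward induction. Given q_T, the follower Arcadia maximises π_A = (185 - 2q_T - 2q_A)q_A - 38q_A.
Follower FOC: 147 - 2q_T - 4q_A = 0, so q_A(q_T) = (147 - 2q_T)/4.
The leader anticipates this reaction. Substituting into P = 185 - 2Q gives P = 223/2 - q_T, so π_T = (223/2 - q_T)q_T - 40q_T.
The leader's first-order condition 143/2 - 2q_T = 0 yields q_T = 143/4.
Then q_A = (147 - 2·(143/4))/4 = 151/8.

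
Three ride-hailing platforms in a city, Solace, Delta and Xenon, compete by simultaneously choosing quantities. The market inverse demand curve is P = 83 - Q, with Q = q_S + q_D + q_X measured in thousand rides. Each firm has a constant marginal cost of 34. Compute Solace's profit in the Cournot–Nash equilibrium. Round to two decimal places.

A representative firm's profit is π_i = q_i(83 - Q) - 34q_i.
First-order condition (treating rivals' output as given): 49 - 2q_i - Σ_{j≠i} q_j = 0.
With identical firms every q_j equals q_i, so Σ_{j≠i} q_j = 2q_i and 49 = 4q_i, giving q_i = 49/4.
Price P = 83 - 147/4 = 185/4.
Solace's profit: (185/4 - 34)·(49/4) = 150.0625.

150.06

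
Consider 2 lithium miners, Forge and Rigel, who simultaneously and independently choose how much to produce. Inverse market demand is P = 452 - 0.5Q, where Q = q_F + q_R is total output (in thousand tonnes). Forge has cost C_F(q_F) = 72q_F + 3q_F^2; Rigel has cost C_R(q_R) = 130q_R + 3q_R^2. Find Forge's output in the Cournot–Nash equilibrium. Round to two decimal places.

Forge's profit: π_F = (452 - 0.5Q)q_F - (72q_F + 3q_F²). Setting ∂π_F/∂q_F = 0: 380 - 7q_F - (1/2)(q_R) = 0.
Rigel's profit: π_R = (452 - 0.5Q)q_R - (130q_R + 3q_R²). Setting ∂π_R/∂q_R = 0: 322 - 7q_R - (1/2)(q_F) = 0.
So q_F = (380 - (1/2)q_R)/7 and q_R = (322 - (1/2)q_F)/7.
Solving the pair: q_F = 51.2615, q_R = 42.3385.

51.26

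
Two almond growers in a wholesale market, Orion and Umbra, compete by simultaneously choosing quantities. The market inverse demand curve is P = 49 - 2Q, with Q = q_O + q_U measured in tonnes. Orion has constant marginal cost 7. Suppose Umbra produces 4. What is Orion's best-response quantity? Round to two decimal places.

With the rival's output fixed at 4, Orion's profit is π_O = (49 - 2·4 - 2q_O)q_O - (7q_O) = (41 - 2q_O)q_O - (7q_O).
∂π_O/∂q_O = 34 - 4q_O = 0, so q_O = 17/2.

8.50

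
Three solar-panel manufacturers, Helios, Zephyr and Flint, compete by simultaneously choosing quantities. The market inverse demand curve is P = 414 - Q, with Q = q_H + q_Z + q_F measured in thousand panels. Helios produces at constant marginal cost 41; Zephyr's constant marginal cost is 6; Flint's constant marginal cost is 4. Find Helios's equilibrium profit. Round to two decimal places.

Helios's profit: π_H = (414 - Q)q_H - (41q_H). Setting ∂π_H/∂q_H = 0: 373 - 2q_H - (q_Z + q_F) = 0.
Zephyr's first-order condition: 408 - 2q_Z - (q_H + q_F) = 0.
Flint's profit: π_F = (414 - Q)q_F - (4q_F). Setting ∂π_F/∂q_F = 0: 410 - 2q_F - (q_H + q_Z) = 0.
Adding the 3 first-order conditions: 1191 − 4Q = 0, so Q = 1191/4.
Back-substituting: q_H = (373 − 1191/4) = 301/4, q_Z = (408 − 1191/4) = 441/4, q_F = (410 − 1191/4) = 449/4.
Price P = 414 - 1191/4 = 465/4.
Helios's profit: (465/4 - 41)·(301/4) = 5662.5625.

5662.56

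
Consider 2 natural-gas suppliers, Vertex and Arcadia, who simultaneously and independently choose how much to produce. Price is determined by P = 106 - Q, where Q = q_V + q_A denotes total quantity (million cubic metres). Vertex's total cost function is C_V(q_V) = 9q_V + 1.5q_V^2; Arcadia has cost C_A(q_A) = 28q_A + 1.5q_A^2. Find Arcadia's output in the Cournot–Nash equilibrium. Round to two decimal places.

12.21

Vertex's profit: π_V = (106 - Q)q_V - (9q_V + (3/2)q_V²). Setting ∂π_V/∂q_V = 0: 97 - 5q_V - (q_A) = 0.
Arcadia's profit: π_A = (106 - Q)q_A - (28q_A + (3/2)q_A²). Setting ∂π_A/∂q_A = 0: 78 - 5q_A - (q_V) = 0.
So q_V = (97 - q_A)/5 and q_A = (78 - q_V)/5.
Solving the pair: q_V = 407/24, q_A = 293/24.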